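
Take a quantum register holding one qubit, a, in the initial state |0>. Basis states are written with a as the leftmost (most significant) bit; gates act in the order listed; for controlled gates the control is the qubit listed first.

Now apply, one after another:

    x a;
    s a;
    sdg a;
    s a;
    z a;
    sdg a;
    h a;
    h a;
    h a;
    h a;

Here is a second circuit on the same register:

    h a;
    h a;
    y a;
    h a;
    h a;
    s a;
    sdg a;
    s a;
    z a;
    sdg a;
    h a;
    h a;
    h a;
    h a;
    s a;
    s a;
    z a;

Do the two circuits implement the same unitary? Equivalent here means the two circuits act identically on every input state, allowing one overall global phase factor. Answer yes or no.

No: there is an input state on which the two circuits produce genuinely different outputs (not merely differing by a phase).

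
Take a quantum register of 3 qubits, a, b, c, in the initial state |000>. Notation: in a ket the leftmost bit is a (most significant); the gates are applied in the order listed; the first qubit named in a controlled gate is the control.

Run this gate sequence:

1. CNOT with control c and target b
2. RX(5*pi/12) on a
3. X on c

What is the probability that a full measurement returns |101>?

A full measurement returns |101> with probability -sqrt(6)/8 + sqrt(2)/8 + 1/2.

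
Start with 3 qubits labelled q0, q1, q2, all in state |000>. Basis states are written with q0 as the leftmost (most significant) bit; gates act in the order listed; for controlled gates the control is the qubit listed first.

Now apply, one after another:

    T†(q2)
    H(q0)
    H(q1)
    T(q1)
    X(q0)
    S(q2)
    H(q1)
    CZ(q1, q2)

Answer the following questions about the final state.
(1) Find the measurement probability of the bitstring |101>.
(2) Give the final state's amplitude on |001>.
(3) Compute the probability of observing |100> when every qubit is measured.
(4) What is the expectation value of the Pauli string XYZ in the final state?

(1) A full measurement returns |101> with probability 0.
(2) The final state's coefficient on |001> equals 0.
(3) The probability of measuring |100> is sqrt(2)/8 + 1/4.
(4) The expectation value of XYZ is -sqrt(2)/2.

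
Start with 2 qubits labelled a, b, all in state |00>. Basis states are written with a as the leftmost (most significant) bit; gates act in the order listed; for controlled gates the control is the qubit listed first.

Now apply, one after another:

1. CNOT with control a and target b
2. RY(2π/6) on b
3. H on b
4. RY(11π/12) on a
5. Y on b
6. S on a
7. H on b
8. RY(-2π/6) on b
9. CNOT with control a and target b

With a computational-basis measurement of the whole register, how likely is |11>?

A full measurement returns |11> with probability 0.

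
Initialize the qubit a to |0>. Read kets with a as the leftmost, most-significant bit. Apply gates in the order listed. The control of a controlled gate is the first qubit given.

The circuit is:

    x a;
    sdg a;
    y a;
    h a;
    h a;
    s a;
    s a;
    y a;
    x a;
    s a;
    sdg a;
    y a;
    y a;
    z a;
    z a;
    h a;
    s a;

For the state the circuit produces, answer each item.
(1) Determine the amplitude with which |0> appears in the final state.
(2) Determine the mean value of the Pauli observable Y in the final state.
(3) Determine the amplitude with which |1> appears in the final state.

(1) The amplitude on |0> is -sqrt(2)*I/2.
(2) In the final state, Y has expectation 1.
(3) |1> carries amplitude sqrt(2)/2 in the final state.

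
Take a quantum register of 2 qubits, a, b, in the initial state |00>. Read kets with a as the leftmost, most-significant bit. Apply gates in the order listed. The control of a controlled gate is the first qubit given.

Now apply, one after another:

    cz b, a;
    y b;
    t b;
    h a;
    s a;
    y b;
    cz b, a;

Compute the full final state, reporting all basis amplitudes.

After the circuit, the state carries amplitude sqrt(2)*exp(I*pi/4)/2 on |00>, 0 on |01>, sqrt(2)*exp(3*I*pi/4)/2 on |10>, 0 on |11>.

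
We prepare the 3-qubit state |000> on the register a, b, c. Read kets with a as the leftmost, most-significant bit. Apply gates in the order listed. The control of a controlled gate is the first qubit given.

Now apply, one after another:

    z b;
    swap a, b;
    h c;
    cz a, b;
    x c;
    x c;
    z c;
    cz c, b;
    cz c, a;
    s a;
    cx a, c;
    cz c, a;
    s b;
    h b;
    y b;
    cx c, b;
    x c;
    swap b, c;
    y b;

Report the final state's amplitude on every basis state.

The resulting statevector has amplitude -1/2 on |000>, 1/2 on |001>, 1/2 on |010>, -1/2 on |011>, 0 on |100>, 0 on |101>, 0 on |110>, 0 on |111>.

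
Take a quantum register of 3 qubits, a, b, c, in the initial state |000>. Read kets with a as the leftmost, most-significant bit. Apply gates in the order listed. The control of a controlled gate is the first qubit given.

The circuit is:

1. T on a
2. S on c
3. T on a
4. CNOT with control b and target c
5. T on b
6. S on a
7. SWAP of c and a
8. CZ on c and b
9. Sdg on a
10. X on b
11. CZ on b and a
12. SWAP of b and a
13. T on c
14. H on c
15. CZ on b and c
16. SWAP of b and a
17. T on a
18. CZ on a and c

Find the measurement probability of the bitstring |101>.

The probability of measuring |101> is 0.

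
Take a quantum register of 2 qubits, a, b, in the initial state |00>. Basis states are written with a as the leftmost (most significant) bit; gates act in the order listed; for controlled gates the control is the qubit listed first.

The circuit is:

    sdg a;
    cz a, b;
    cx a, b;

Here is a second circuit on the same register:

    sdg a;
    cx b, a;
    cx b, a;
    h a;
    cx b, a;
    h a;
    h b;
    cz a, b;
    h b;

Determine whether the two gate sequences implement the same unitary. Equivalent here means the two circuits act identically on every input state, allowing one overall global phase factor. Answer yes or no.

Yes, they are equivalent — the unitaries differ by at most a global phase.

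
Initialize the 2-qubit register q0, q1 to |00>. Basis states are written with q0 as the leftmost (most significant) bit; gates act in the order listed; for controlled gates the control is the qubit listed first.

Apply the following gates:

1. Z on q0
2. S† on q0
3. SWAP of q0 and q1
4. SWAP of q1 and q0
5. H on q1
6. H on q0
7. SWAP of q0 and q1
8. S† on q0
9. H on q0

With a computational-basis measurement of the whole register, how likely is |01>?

Outcome |01> occurs with probability 1/4.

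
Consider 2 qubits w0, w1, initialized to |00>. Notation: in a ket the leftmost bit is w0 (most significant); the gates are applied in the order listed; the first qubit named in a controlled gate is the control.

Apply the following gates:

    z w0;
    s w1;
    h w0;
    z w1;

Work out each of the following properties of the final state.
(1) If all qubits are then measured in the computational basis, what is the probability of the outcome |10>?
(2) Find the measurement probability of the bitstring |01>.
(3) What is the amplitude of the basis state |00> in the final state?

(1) A full measurement returns |10> with probability 1/2.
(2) A full measurement returns |01> with probability 0.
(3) |00> carries amplitude sqrt(2)/2 in the final state.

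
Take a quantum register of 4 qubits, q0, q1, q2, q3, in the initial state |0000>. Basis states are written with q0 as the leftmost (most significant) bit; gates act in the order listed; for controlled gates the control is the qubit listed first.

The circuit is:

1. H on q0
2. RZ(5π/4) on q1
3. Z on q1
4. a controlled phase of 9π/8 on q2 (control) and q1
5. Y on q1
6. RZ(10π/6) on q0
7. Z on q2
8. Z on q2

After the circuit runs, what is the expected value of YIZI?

The expectation value of YIZI is -sqrt(3)/2.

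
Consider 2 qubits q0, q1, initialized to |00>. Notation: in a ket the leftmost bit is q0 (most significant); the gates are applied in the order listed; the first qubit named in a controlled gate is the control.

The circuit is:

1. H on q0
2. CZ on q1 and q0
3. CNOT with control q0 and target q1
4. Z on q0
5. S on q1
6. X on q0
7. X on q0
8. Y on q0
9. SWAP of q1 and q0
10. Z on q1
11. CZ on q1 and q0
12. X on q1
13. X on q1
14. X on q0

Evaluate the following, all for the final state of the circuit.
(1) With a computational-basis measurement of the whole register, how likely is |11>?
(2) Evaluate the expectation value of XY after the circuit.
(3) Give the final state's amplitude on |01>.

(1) Outcome |11> occurs with probability 1/2.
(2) The expectation value of XY is 1.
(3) |01> carries amplitude 0 in the final state.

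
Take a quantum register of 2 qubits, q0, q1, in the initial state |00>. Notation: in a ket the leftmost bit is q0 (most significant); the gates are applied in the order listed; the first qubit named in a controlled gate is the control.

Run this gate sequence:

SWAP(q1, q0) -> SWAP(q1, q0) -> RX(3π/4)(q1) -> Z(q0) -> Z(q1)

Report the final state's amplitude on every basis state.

The final amplitudes are sqrt(2 - sqrt(2))/2 on |00>, I*sqrt(sqrt(2) + 2)/2 on |01>, 0 on |10>, 0 on |11>.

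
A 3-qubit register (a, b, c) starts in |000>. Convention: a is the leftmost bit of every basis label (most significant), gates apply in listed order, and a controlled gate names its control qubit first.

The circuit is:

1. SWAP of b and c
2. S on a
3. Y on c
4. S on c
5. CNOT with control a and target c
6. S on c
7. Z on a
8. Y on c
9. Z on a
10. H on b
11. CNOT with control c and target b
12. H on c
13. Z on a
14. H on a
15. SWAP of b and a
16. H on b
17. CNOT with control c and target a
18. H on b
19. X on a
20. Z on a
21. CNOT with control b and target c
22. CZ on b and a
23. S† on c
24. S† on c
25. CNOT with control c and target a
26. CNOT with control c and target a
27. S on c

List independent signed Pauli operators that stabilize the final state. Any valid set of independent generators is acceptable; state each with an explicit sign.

The stabilizer group can be generated by -XZI, +ZXI, -IIY, among other valid generating sets. Key observation: steps 24-27 multiply out to the identity, so the circuit reduces to the remaining gates.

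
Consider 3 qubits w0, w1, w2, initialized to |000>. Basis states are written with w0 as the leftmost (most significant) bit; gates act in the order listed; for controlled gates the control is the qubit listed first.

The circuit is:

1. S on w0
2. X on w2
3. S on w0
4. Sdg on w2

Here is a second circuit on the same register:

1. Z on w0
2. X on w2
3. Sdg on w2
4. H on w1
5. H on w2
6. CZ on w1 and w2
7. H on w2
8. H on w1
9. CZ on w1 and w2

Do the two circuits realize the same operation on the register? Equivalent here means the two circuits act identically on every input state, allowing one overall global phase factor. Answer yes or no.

No: there is an input state on which the two circuits produce genuinely different outputs (not merely differing by a phase).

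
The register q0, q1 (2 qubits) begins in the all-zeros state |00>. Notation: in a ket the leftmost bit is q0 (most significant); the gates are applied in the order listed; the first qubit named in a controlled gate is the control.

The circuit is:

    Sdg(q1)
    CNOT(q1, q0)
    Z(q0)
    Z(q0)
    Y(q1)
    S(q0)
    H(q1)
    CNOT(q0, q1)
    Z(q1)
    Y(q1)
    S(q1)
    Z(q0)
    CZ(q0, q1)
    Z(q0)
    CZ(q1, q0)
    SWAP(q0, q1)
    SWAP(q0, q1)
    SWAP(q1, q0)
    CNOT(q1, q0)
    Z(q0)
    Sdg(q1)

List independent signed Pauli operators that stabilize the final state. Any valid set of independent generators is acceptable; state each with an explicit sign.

The stabilizer group can be generated by +YI, +IZ, among other valid generating sets.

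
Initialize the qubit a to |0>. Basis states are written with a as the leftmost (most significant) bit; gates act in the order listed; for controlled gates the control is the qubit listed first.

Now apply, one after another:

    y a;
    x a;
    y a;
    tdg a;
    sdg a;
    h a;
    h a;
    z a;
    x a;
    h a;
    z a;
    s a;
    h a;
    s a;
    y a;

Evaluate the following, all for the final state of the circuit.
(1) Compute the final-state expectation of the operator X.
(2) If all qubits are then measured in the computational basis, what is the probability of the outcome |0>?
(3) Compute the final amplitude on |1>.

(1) The observable X averages to 1.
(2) A full measurement returns |0> with probability 1/2.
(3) The final state's coefficient on |1> equals (-1 + I)*exp(3*I*pi/4)/2.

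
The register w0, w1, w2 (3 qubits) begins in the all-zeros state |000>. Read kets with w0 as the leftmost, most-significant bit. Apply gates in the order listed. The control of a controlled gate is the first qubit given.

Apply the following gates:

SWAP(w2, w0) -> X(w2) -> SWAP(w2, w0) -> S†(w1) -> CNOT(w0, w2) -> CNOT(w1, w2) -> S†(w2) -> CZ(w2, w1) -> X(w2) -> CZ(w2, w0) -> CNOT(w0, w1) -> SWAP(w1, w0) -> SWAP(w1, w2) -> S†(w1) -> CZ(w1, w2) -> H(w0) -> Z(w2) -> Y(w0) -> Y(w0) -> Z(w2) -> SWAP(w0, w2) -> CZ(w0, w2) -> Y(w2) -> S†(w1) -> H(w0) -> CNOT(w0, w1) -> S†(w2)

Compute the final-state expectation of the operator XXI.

The observable XXI averages to -1. Key observation: gates 17-20 undo each other exactly, leaving only the rest of the circuit to track.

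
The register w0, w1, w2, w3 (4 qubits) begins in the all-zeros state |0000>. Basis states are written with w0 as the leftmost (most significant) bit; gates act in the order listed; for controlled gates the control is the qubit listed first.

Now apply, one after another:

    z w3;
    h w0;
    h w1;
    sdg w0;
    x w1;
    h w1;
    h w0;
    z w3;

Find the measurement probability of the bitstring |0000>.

The probability of measuring |0000> is 1/2.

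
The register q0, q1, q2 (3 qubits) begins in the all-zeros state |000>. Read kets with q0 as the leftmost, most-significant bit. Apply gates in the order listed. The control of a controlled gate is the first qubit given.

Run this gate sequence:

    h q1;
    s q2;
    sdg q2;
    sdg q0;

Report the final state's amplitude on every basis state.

The resulting statevector has amplitude sqrt(2)/2 on |000>, sqrt(2)/2 on |010>, and 0 on every other basis state. Key observation: steps 2-3 multiply out to the identity, so the circuit reduces to the remaining gates.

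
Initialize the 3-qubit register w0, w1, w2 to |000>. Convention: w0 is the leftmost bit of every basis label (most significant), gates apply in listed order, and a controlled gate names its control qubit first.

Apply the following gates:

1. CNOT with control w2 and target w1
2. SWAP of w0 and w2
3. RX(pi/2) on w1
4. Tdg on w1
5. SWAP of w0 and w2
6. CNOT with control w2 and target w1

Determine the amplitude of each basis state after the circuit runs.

After the circuit, the state carries amplitude sqrt(2)/2 on |000>, -sqrt(2)*exp(I*pi/4)/2 on |010>, and 0 on every other basis state.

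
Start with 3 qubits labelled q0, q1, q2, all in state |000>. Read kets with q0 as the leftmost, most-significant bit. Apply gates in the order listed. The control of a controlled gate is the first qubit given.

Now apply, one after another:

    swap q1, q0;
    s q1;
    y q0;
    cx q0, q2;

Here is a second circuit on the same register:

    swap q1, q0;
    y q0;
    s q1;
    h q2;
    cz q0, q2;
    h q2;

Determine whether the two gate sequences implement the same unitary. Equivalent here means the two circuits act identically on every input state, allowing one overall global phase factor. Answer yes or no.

Yes: on every input state the two circuits agree up to one overall phase factor.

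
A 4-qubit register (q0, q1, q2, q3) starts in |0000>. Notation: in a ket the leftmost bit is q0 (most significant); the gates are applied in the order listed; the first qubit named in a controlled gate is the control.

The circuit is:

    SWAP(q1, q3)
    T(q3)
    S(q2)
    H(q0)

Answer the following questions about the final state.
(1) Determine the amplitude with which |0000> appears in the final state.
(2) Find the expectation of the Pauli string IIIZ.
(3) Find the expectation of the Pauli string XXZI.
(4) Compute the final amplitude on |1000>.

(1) |0000> carries amplitude sqrt(2)/2 in the final state.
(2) The observable IIIZ averages to 1.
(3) In the final state, XXZI has expectation 0.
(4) The amplitude on |1000> is sqrt(2)/2.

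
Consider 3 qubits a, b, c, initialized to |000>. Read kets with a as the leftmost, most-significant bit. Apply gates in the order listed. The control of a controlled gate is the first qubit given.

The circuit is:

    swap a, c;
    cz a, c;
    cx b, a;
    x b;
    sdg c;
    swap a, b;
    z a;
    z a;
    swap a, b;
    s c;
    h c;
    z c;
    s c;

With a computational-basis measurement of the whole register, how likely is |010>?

The probability of measuring |010> is 1/2. Key observation: steps 5-10 multiply out to the identity, so the circuit reduces to the remaining gates.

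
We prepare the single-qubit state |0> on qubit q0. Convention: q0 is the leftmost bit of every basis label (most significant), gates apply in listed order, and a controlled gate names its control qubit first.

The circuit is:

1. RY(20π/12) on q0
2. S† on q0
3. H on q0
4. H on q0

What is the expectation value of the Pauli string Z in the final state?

The observable Z averages to 1/2. Key observation: the block from step 3 through step 4 cancels to the identity and can be dropped.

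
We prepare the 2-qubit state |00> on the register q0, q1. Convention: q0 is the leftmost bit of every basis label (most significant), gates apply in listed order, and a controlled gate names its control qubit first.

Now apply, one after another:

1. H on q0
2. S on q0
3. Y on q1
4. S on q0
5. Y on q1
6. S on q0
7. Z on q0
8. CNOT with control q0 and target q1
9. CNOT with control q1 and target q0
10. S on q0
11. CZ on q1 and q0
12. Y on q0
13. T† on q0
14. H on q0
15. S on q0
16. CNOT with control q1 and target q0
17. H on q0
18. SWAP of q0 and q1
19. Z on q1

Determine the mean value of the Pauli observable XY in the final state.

In the final state, XY has expectation 0.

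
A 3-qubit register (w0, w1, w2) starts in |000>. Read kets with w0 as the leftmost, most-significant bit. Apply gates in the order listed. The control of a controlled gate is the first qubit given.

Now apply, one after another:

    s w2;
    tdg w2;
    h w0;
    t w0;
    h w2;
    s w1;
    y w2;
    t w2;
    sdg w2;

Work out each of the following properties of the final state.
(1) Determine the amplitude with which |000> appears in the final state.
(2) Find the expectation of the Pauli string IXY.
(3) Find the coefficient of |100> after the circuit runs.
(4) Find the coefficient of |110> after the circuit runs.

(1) The final state's coefficient on |000> equals -I/2.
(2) The expectation value of IXY is 0.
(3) |100> carries amplitude -exp(3*I*pi/4)/2 in the final state.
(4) The final state's coefficient on |110> equals 0.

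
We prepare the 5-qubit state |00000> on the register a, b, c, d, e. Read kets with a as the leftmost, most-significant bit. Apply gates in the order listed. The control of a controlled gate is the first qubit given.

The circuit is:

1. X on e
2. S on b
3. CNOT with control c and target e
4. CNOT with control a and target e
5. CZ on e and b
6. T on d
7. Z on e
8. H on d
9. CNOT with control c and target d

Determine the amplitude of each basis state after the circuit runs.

After the circuit, the state carries amplitude -sqrt(2)/2 on |00001>, -sqrt(2)/2 on |00011>, and 0 on every other basis state.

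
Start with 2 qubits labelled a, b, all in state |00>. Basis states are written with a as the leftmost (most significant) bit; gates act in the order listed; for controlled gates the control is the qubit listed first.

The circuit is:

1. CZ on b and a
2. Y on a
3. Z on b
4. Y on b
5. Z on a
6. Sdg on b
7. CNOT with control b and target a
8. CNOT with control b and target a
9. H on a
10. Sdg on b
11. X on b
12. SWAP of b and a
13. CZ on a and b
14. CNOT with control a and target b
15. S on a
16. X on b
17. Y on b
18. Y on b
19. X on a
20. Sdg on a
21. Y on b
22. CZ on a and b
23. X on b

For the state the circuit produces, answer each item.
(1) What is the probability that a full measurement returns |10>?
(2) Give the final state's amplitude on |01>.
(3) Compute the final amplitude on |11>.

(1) The probability of measuring |10> is 1/2.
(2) |01> carries amplitude 0 in the final state.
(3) The final state's coefficient on |11> equals sqrt(2)/2.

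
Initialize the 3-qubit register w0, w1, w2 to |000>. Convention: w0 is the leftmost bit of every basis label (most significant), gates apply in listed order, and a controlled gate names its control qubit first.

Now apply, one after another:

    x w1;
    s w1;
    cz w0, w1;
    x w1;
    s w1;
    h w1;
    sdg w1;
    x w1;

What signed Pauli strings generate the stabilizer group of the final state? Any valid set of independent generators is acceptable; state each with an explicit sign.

The final state is stabilized by the group generated by +IYI, +ZII, +IIZ; other independent generating sets are equally valid.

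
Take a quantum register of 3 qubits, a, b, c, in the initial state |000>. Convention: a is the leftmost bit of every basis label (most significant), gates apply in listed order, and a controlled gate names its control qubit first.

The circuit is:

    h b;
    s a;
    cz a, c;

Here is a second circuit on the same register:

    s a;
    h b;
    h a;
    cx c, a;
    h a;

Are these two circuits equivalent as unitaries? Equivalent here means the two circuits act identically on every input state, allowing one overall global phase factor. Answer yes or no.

Yes, they are equivalent — the unitaries differ by at most a global phase.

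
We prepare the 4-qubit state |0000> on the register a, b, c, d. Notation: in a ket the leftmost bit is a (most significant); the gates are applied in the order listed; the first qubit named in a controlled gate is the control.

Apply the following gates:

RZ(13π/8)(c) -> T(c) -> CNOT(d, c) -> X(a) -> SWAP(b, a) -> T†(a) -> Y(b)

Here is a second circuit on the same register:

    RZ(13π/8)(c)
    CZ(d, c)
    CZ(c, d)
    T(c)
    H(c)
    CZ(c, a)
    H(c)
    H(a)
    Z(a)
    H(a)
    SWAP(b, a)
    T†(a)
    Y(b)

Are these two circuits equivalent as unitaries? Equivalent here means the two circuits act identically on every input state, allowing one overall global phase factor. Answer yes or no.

No: there is an input state on which the two circuits produce genuinely different outputs (not merely differing by a phase).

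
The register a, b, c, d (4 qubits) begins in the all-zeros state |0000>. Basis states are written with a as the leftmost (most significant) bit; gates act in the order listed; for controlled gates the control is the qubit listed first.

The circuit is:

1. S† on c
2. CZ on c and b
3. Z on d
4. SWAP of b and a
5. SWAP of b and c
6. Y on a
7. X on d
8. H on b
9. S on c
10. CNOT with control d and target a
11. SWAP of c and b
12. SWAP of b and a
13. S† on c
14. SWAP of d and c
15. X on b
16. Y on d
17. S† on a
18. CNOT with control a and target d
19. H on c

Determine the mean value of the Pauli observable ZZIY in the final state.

In the final state, ZZIY has expectation 1.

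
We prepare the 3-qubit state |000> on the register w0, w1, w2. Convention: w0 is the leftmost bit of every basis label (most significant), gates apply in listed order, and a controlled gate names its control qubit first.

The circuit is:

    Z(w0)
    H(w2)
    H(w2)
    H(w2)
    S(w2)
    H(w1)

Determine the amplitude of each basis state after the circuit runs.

After the circuit, the state carries amplitude 1/2 on |000>, I/2 on |001>, 1/2 on |010>, I/2 on |011>, 0 on |100>, 0 on |101>, 0 on |110>, 0 on |111>. Key observation: steps 2-3 multiply out to the identity, so the circuit reduces to the remaining gates.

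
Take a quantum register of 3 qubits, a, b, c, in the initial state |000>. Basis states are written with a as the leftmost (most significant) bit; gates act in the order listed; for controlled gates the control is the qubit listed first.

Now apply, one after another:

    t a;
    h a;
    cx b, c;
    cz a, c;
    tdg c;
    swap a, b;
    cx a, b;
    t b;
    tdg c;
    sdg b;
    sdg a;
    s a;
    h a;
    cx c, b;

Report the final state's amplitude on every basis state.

The resulting statevector has amplitude 1/2 on |000>, 0 on |001>, -exp(3*I*pi/4)/2 on |010>, 0 on |011>, 1/2 on |100>, 0 on |101>, -exp(3*I*pi/4)/2 on |110>, 0 on |111>.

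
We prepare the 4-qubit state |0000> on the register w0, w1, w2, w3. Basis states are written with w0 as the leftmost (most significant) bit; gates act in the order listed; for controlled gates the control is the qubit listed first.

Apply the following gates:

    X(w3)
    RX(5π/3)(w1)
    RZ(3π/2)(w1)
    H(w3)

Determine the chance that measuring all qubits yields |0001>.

A full measurement returns |0001> with probability 3/8.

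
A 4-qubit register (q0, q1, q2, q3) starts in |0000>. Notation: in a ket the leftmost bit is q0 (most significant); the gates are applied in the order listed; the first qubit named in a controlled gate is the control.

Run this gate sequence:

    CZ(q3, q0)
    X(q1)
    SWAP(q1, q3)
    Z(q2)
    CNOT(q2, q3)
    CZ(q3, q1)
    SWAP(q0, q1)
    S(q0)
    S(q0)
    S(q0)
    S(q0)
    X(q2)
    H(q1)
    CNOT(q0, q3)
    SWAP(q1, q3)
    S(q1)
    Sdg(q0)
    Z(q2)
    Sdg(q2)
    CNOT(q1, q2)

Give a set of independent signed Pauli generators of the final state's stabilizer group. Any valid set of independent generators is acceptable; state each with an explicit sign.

The final state is stabilized by the group generated by +IIIX, +ZIII, -IZII, +IIZI; other independent generating sets are equally valid.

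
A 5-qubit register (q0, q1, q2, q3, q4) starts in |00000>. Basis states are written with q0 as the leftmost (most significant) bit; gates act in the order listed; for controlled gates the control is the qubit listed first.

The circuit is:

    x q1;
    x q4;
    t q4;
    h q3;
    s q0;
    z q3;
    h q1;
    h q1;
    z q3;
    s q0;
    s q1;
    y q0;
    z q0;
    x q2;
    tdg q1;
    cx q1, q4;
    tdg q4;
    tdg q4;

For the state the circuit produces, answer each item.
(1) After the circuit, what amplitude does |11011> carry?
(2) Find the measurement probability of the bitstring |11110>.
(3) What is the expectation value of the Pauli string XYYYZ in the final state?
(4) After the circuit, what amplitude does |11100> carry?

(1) The final state's coefficient on |11011> equals 0. Key observation: gates 6-9 undo each other exactly, leaving only the rest of the circuit to track.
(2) The probability of measuring |11110> is 1/2.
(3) In the final state, XYYYZ has expectation 0.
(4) |11100> carries amplitude sqrt(2)/2 in the final state.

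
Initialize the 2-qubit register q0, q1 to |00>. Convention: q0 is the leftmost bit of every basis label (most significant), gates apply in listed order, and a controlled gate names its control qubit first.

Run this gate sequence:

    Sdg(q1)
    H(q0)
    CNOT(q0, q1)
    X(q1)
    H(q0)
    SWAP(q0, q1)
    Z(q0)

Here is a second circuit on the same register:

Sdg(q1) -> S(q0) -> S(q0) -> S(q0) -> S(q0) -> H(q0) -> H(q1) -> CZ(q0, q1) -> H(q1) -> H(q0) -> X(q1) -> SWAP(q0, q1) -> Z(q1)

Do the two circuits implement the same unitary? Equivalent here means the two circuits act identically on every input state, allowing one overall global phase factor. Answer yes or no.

No, they are not equivalent — no single phase factor reconciles the two unitaries.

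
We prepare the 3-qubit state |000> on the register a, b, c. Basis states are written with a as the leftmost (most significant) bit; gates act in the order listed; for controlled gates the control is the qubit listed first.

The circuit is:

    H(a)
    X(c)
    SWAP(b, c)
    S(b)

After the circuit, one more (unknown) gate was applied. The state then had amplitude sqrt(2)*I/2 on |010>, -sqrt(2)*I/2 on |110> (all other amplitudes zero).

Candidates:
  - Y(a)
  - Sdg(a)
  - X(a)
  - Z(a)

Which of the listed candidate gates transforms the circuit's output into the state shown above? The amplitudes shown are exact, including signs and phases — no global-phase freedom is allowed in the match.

It was Z(a) that produced the state shown.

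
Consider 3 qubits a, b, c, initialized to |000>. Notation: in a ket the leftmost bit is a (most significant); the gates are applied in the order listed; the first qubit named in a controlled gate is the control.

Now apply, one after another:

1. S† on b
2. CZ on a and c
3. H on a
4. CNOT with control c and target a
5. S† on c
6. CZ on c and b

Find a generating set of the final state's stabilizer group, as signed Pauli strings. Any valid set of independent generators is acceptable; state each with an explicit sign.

One valid set of independent stabilizer generators is +XII, +IZI, +IIZ (any independent generating set of the same group is equally correct).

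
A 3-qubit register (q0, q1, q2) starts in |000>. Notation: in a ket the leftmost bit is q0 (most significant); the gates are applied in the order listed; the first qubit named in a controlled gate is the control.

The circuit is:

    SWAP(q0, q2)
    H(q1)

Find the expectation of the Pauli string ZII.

The expectation value of ZII is 1.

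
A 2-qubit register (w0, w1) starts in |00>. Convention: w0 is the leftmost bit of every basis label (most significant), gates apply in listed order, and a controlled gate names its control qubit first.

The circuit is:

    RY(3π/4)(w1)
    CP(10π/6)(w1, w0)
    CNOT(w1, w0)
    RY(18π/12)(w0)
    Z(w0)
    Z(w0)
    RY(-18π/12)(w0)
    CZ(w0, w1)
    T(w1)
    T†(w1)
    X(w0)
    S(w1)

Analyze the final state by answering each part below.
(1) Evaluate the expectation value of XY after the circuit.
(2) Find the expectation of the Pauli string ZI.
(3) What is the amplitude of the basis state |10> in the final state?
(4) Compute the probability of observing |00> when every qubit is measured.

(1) In the final state, XY has expectation -sqrt(2)/2. Key observation: the block from step 4 through step 7 cancels to the identity and can be dropped.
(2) The observable ZI averages to sqrt(2)/2.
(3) The amplitude on |10> is sqrt(2 - sqrt(2))/2.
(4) The probability of measuring |00> is 0.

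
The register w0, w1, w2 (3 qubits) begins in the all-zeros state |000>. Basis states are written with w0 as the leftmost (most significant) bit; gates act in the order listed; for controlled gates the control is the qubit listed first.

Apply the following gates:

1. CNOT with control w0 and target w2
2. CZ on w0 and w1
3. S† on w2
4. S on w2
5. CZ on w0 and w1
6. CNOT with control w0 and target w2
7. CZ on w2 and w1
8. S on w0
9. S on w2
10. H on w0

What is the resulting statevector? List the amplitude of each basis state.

The resulting statevector has amplitude sqrt(2)/2 on |000>, sqrt(2)/2 on |100>, and 0 on every other basis state.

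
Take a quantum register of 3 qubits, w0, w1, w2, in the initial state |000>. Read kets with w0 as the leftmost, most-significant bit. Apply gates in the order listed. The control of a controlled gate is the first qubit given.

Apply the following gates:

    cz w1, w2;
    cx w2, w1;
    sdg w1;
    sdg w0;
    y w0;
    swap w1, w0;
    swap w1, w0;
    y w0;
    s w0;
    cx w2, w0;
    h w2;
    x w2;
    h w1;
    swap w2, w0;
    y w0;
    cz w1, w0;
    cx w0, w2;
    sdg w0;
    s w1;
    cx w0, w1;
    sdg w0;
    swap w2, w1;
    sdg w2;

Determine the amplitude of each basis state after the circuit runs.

The final amplitudes are -I/2 on |000>, -I/2 on |001>, 0 on |010>, 0 on |011>, 0 on |100>, 0 on |101>, -1/2 on |110>, -1/2 on |111>. Key observation: gates 4-9 undo each other exactly, leaving only the rest of the circuit to track.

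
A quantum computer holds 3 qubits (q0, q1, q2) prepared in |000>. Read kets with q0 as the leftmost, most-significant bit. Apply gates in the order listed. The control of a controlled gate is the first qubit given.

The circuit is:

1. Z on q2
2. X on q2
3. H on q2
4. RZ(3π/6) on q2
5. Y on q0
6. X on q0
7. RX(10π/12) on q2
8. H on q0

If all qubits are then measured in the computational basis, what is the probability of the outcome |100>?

A full measurement returns |100> with probability 1/8.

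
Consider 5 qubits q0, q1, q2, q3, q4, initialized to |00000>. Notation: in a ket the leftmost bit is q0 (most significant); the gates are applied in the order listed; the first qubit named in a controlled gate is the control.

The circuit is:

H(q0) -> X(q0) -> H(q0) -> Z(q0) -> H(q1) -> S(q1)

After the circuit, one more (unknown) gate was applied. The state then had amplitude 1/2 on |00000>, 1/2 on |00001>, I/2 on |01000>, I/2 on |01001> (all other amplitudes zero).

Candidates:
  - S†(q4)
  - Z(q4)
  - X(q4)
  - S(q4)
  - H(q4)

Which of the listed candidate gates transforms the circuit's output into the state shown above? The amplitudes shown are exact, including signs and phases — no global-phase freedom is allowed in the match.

It was H(q4) that produced the state shown.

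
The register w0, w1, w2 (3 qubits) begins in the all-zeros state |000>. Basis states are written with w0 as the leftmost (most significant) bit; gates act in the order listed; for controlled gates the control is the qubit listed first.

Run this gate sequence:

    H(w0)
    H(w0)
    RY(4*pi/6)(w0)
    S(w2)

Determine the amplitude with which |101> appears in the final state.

The final state's coefficient on |101> equals 0. Key observation: steps 1-2 multiply out to the identity, so the circuit reduces to the remaining gates.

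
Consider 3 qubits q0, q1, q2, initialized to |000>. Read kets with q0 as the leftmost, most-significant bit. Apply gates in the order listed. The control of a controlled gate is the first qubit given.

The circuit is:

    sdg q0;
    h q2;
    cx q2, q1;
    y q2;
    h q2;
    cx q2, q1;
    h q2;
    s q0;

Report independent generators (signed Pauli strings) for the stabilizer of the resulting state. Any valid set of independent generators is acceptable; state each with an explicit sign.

The final state is stabilized by the group generated by -IXX, +ZII, -IZZ; other independent generating sets are equally valid.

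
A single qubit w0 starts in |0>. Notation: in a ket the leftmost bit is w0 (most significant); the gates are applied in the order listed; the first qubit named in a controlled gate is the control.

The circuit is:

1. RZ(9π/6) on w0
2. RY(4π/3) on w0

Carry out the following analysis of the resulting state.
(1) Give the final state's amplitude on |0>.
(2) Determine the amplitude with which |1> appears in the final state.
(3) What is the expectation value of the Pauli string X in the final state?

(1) The amplitude on |0> is exp(I*pi/4)/2.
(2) The amplitude on |1> is -sqrt(3)*exp(I*pi/4)/2.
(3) The expectation value of X is -sqrt(3)/2.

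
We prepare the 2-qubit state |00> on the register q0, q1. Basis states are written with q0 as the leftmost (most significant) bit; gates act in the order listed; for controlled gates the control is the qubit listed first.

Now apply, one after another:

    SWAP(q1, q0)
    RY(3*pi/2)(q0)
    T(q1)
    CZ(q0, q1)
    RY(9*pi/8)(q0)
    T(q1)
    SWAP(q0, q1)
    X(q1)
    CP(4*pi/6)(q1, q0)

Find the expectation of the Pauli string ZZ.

In the final state, ZZ has expectation sqrt(2 - sqrt(2))/2.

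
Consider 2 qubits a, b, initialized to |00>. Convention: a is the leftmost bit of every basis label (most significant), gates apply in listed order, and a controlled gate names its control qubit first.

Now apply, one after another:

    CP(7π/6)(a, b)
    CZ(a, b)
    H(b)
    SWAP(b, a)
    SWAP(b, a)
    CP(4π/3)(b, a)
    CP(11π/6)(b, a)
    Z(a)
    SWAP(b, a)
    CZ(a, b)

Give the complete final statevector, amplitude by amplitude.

After the circuit, the state carries amplitude sqrt(2)/2 on |00>, 0 on |01>, sqrt(2)/2 on |10>, 0 on |11>. Key observation: steps 4-5 multiply out to the identity, so the circuit reduces to the remaining gates.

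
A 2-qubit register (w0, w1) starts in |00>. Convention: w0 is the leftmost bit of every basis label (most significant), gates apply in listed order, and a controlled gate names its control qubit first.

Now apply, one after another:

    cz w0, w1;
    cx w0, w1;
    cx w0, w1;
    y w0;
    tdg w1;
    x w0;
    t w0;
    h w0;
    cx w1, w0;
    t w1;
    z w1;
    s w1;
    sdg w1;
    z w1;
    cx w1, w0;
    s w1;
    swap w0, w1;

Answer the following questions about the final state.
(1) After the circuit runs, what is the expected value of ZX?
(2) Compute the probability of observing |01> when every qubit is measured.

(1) The expectation value of ZX is 1.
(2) The probability of measuring |01> is 1/2.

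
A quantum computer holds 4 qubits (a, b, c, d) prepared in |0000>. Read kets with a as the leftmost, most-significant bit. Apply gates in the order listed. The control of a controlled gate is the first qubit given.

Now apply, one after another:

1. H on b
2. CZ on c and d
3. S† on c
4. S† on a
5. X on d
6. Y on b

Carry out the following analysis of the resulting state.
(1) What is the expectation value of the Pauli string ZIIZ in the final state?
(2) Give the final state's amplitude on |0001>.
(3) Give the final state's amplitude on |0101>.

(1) The expectation value of ZIIZ is -1.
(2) The amplitude on |0001> is -sqrt(2)*I/2.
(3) The amplitude on |0101> is sqrt(2)*I/2.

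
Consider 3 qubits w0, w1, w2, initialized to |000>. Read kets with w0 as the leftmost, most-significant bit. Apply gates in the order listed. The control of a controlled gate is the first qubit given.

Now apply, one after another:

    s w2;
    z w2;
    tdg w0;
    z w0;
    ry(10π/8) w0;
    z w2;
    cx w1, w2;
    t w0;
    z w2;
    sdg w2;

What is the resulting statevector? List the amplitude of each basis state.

The resulting statevector has amplitude -sqrt(2 - sqrt(2))/2 on |000>, sqrt(sqrt(2) + 2)*exp(I*pi/4)/2 on |100>, and 0 on every other basis state.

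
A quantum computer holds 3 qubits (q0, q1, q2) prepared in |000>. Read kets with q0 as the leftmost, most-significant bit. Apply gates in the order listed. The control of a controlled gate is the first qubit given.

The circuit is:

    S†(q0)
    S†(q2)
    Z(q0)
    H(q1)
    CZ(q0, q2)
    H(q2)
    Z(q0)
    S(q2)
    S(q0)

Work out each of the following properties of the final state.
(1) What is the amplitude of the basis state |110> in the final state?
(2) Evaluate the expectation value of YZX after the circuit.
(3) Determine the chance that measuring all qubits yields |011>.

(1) |110> carries amplitude 0 in the final state.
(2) The expectation value of YZX is 0.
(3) The probability of measuring |011> is 1/4.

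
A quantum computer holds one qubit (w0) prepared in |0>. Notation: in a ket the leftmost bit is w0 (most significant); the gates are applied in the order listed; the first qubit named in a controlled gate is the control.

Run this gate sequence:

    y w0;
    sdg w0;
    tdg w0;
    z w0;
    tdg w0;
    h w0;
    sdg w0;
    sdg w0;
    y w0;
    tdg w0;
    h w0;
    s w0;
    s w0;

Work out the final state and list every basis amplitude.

After the circuit, the state carries amplitude 1/2 + exp(3*I*pi/4)/2 on |0>, -1/2 + exp(3*I*pi/4)/2 on |1>.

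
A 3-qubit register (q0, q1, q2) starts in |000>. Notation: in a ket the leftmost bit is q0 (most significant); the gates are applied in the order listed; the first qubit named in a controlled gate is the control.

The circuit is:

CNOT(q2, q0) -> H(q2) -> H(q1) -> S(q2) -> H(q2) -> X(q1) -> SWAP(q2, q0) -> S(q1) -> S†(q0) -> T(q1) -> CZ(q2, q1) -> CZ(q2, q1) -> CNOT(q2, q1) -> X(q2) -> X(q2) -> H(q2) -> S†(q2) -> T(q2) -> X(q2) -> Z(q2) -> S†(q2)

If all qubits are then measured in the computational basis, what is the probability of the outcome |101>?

Outcome |101> occurs with probability 1/8. Key observation: the block from step 11 through step 12 cancels to the identity and can be dropped.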